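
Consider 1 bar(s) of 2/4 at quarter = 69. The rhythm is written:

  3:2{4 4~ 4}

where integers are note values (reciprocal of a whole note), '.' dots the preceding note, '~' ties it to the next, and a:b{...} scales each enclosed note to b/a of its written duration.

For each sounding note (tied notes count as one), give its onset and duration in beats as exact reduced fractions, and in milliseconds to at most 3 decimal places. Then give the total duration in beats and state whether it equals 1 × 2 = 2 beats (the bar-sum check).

1) 0.0ms=0b +579.71ms=2/3b
2) 579.71ms=2/3b +1159.42ms=4/3b
Σ=2b of 2 (69bpm 2/4) — PASS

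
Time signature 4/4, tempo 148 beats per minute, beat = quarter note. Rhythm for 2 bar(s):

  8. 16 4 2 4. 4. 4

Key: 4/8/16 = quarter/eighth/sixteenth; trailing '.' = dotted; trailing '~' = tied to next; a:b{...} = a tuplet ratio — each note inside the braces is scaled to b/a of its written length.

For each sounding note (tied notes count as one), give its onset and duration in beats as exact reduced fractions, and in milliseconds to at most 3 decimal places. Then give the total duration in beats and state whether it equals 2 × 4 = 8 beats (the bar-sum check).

1) 0.0ms=0b +304.054ms=3/4b
2) 304.054ms=3/4b +101.351ms=1/4b
3) 405.405ms=1b +405.405ms=1b
4) 810.811ms=2b +810.811ms=2b
5) 1621.622ms=4b +608.108ms=3/2b
6) 2229.73ms=11/2b +608.108ms=3/2b
7) 2837.838ms=7b +405.405ms=1b
Σ=8b of 8 (148bpm 4/4) — PASS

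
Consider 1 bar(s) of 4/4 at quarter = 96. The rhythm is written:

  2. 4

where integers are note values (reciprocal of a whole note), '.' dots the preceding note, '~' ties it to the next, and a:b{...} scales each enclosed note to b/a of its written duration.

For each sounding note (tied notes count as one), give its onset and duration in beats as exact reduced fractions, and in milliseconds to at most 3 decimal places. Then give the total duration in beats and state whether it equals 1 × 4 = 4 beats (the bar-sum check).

1) 0.0ms=0b +1875.0ms=3b
2) 1875.0ms=3b +625.0ms=1b
Σ=4b of 4 (96bpm 4/4) — PASS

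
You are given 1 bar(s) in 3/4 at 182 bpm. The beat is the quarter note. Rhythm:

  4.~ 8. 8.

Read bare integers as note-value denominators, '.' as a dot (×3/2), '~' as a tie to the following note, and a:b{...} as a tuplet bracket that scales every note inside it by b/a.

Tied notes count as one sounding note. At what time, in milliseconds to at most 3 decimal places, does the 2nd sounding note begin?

note 2 onset = 9/4b = 741.758ms

1. 0.0ms @ 0 + 741.758ms (9/4)
2. 741.758ms @ 9/4 + 247.253ms (3/4)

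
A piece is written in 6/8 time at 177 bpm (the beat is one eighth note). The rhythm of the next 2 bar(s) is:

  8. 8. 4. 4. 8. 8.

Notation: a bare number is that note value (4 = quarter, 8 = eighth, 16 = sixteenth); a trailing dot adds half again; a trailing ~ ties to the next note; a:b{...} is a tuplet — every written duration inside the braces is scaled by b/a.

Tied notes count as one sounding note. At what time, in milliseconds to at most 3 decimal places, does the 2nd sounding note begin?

1. 0.0ms @ 0 + 508.475ms (3/2)
2. 508.475ms @ 3/2 + 508.475ms (3/2)
3. 1016.949ms @ 3 + 1016.949ms (3)
4. 2033.898ms @ 6 + 1016.949ms (3)
5. 3050.847ms @ 9 + 508.475ms (3/2)
6. 3559.322ms @ 21/2 + 508.475ms (3/2)

note 2 onset = 3/2b = 508.475ms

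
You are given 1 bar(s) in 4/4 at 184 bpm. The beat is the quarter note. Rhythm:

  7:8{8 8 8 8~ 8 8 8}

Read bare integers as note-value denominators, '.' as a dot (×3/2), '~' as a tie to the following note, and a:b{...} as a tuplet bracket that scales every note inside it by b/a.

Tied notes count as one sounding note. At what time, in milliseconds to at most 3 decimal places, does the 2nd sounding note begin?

1. 0.0ms @ 0 + 186.335ms (4/7)
2. 186.335ms @ 4/7 + 186.335ms (4/7)
3. 372.671ms @ 8/7 + 186.335ms (4/7)
4. 559.006ms @ 12/7 + 372.671ms (8/7)
5. 931.677ms @ 20/7 + 186.335ms (4/7)
6. 1118.012ms @ 24/7 + 186.335ms (4/7)

note 2 onset = 4/7b = 186.335ms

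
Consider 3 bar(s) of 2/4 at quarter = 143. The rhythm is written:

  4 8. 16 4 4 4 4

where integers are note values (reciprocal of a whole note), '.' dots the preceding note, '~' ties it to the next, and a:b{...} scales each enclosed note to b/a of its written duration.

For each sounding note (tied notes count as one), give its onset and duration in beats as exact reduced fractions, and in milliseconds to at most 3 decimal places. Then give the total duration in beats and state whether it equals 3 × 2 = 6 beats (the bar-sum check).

1) 0.0ms=0b +419.58ms=1b
2) 419.58ms=1b +314.685ms=3/4b
3) 734.266ms=7/4b +104.895ms=1/4b
4) 839.161ms=2b +419.58ms=1b
5) 1258.741ms=3b +419.58ms=1b
6) 1678.322ms=4b +419.58ms=1b
7) 2097.902ms=5b +419.58ms=1b
Σ=6b of 6 (143bpm 2/4) — PASS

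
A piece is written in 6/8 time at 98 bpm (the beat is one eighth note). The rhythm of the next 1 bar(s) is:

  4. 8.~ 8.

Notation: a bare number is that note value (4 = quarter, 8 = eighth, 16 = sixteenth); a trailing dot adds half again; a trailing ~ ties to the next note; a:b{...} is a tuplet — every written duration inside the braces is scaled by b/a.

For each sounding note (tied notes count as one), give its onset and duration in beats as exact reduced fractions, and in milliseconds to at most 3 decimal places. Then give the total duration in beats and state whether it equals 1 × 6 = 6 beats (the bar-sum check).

1) 0.0ms=0b +1836.735ms=3b
2) 1836.735ms=3b +1836.735ms=3b
Σ=6b of 6 (98bpm 6/8) — PASS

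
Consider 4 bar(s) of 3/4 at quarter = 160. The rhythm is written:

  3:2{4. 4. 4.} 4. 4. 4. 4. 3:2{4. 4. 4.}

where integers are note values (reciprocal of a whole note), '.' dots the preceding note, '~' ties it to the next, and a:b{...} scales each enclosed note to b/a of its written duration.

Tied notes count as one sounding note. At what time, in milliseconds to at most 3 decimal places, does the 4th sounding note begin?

note 4 onset = 3b = 1125.0ms

1. 0.0ms @ 0 + 375.0ms (1)
2. 375.0ms @ 1 + 375.0ms (1)
3. 750.0ms @ 2 + 375.0ms (1)
4. 1125.0ms @ 3 + 562.5ms (3/2)
5. 1687.5ms @ 9/2 + 562.5ms (3/2)
6. 2250.0ms @ 6 + 562.5ms (3/2)
7. 2812.5ms @ 15/2 + 562.5ms (3/2)
8. 3375.0ms @ 9 + 375.0ms (1)
9. 3750.0ms @ 10 + 375.0ms (1)
10. 4125.0ms @ 11 + 375.0ms (1)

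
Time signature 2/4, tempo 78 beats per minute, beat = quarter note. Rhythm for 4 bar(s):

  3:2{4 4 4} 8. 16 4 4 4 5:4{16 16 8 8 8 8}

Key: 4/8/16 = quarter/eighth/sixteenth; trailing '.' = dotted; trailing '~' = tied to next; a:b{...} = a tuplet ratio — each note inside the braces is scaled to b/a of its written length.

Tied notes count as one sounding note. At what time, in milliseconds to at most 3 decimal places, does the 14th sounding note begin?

1. 0.0ms @ 0 + 512.821ms (2/3)
2. 512.821ms @ 2/3 + 512.821ms (2/3)
3. 1025.641ms @ 4/3 + 512.821ms (2/3)
4. 1538.462ms @ 2 + 576.923ms (3/4)
5. 2115.385ms @ 11/4 + 192.308ms (1/4)
6. 2307.692ms @ 3 + 769.231ms (1)
7. 3076.923ms @ 4 + 769.231ms (1)
8. 3846.154ms @ 5 + 769.231ms (1)
9. 4615.385ms @ 6 + 153.846ms (1/5)
10. 4769.231ms @ 31/5 + 153.846ms (1/5)
11. 4923.077ms @ 32/5 + 307.692ms (2/5)
12. 5230.769ms @ 34/5 + 307.692ms (2/5)
13. 5538.462ms @ 36/5 + 307.692ms (2/5)
14. 5846.154ms @ 38/5 + 307.692ms (2/5)

note 14 onset = 38/5b = 5846.154ms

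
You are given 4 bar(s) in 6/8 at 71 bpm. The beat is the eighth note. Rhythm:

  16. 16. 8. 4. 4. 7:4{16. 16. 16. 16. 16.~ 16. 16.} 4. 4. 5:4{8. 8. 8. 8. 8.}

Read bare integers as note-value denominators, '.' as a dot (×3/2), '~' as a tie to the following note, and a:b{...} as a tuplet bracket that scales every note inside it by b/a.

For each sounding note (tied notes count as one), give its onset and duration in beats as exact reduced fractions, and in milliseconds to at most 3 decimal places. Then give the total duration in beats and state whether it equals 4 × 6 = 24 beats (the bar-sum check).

1) 0.0ms=0b +633.803ms=3/4b
2) 633.803ms=3/4b +633.803ms=3/4b
3) 1267.606ms=3/2b +1267.606ms=3/2b
4) 2535.211ms=3b +2535.211ms=3b
5) 5070.423ms=6b +2535.211ms=3b
6) 7605.634ms=9b +362.173ms=3/7b
7) 7967.807ms=66/7b +362.173ms=3/7b
8) 8329.98ms=69/7b +362.173ms=3/7b
9) 8692.153ms=72/7b +362.173ms=3/7b
10) 9054.326ms=75/7b +724.346ms=6/7b
11) 9778.672ms=81/7b +362.173ms=3/7b
12) 10140.845ms=12b +2535.211ms=3b
13) 12676.056ms=15b +2535.211ms=3b
14) 15211.268ms=18b +1014.085ms=6/5b
15) 16225.352ms=96/5b +1014.085ms=6/5b
16) 17239.437ms=102/5b +1014.085ms=6/5b
17) 18253.521ms=108/5b +1014.085ms=6/5b
18) 19267.606ms=114/5b +1014.085ms=6/5b
Σ=24b of 24 (71bpm 6/8) — PASS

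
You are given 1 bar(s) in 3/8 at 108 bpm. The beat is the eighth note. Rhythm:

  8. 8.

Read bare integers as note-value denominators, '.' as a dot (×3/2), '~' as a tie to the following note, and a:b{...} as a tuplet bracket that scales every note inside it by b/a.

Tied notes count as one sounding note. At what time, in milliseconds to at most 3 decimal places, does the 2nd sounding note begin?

1. 0.0ms @ 0 + 833.333ms (3/2)
2. 833.333ms @ 3/2 + 833.333ms (3/2)

note 2 onset = 3/2b = 833.333ms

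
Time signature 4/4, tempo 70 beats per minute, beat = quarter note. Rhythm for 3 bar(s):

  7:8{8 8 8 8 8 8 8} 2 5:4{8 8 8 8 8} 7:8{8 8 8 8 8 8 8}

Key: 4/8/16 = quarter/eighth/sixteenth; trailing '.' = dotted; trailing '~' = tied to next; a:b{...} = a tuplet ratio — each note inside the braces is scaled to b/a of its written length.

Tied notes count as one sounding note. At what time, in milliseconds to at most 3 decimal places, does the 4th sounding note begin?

1. 0.0ms @ 0 + 489.796ms (4/7)
2. 489.796ms @ 4/7 + 489.796ms (4/7)
3. 979.592ms @ 8/7 + 489.796ms (4/7)
4. 1469.388ms @ 12/7 + 489.796ms (4/7)
5. 1959.184ms @ 16/7 + 489.796ms (4/7)
6. 2448.98ms @ 20/7 + 489.796ms (4/7)
7. 2938.776ms @ 24/7 + 489.796ms (4/7)
8. 3428.571ms @ 4 + 1714.286ms (2)
9. 5142.857ms @ 6 + 342.857ms (2/5)
10. 5485.714ms @ 32/5 + 342.857ms (2/5)
11. 5828.571ms @ 34/5 + 342.857ms (2/5)
12. 6171.429ms @ 36/5 + 342.857ms (2/5)
13. 6514.286ms @ 38/5 + 342.857ms (2/5)
14. 6857.143ms @ 8 + 489.796ms (4/7)
15. 7346.939ms @ 60/7 + 489.796ms (4/7)
16. 7836.735ms @ 64/7 + 489.796ms (4/7)
17. 8326.531ms @ 68/7 + 489.796ms (4/7)
18. 8816.327ms @ 72/7 + 489.796ms (4/7)
19. 9306.122ms @ 76/7 + 489.796ms (4/7)
20. 9795.918ms @ 80/7 + 489.796ms (4/7)

note 4 onset = 12/7b = 1469.388ms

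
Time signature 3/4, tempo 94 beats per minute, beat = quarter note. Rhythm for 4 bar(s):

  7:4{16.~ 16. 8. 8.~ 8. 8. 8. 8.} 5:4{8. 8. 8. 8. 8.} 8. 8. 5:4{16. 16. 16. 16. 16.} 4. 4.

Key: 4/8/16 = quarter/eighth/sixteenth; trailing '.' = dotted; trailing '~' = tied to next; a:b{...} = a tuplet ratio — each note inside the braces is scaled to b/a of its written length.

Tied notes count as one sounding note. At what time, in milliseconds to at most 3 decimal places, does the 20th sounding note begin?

note 20 onset = 21/2b = 6702.128ms

1. 0.0ms @ 0 + 273.556ms (3/7)
2. 273.556ms @ 3/7 + 273.556ms (3/7)
3. 547.112ms @ 6/7 + 547.112ms (6/7)
4. 1094.225ms @ 12/7 + 273.556ms (3/7)
5. 1367.781ms @ 15/7 + 273.556ms (3/7)
6. 1641.337ms @ 18/7 + 273.556ms (3/7)
7. 1914.894ms @ 3 + 382.979ms (3/5)
8. 2297.872ms @ 18/5 + 382.979ms (3/5)
9. 2680.851ms @ 21/5 + 382.979ms (3/5)
10. 3063.83ms @ 24/5 + 382.979ms (3/5)
11. 3446.809ms @ 27/5 + 382.979ms (3/5)
12. 3829.787ms @ 6 + 478.723ms (3/4)
13. 4308.511ms @ 27/4 + 478.723ms (3/4)
14. 4787.234ms @ 15/2 + 191.489ms (3/10)
15. 4978.723ms @ 39/5 + 191.489ms (3/10)
16. 5170.213ms @ 81/10 + 191.489ms (3/10)
17. 5361.702ms @ 42/5 + 191.489ms (3/10)
18. 5553.191ms @ 87/10 + 191.489ms (3/10)
19. 5744.681ms @ 9 + 957.447ms (3/2)
20. 6702.128ms @ 21/2 + 957.447ms (3/2)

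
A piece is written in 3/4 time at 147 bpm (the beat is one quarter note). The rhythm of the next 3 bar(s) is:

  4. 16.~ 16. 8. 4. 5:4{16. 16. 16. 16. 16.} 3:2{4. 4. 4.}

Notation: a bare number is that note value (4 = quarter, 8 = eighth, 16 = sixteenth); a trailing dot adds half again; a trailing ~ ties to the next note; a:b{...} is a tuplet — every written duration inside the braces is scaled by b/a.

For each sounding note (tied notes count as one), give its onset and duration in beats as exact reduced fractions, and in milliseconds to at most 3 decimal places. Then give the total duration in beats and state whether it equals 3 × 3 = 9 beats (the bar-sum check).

1) 0.0ms=0b +612.245ms=3/2b
2) 612.245ms=3/2b +306.122ms=3/4b
3) 918.367ms=9/4b +306.122ms=3/4b
4) 1224.49ms=3b +612.245ms=3/2b
5) 1836.735ms=9/2b +122.449ms=3/10b
6) 1959.184ms=24/5b +122.449ms=3/10b
7) 2081.633ms=51/10b +122.449ms=3/10b
8) 2204.082ms=27/5b +122.449ms=3/10b
9) 2326.531ms=57/10b +122.449ms=3/10b
10) 2448.98ms=6b +408.163ms=1b
11) 2857.143ms=7b +408.163ms=1b
12) 3265.306ms=8b +408.163ms=1b
Σ=9b of 9 (147bpm 3/4) — PASS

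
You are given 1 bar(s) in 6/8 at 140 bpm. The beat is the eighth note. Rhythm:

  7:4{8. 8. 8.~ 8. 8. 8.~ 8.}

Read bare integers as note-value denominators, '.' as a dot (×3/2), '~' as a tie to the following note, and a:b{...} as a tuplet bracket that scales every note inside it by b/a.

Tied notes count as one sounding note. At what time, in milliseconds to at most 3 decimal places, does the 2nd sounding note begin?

1. 0.0ms @ 0 + 367.347ms (6/7)
2. 367.347ms @ 6/7 + 367.347ms (6/7)
3. 734.694ms @ 12/7 + 734.694ms (12/7)
4. 1469.388ms @ 24/7 + 367.347ms (6/7)
5. 1836.735ms @ 30/7 + 734.694ms (12/7)

note 2 onset = 6/7b = 367.347ms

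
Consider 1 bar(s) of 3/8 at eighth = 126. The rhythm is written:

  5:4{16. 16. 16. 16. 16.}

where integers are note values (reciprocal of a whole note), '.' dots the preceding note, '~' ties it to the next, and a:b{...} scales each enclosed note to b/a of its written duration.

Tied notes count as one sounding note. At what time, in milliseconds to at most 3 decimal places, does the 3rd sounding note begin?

note 3 onset = 6/5b = 571.429ms

1. 0.0ms @ 0 + 285.714ms (3/5)
2. 285.714ms @ 3/5 + 285.714ms (3/5)
3. 571.429ms @ 6/5 + 285.714ms (3/5)
4. 857.143ms @ 9/5 + 285.714ms (3/5)
5. 1142.857ms @ 12/5 + 285.714ms (3/5)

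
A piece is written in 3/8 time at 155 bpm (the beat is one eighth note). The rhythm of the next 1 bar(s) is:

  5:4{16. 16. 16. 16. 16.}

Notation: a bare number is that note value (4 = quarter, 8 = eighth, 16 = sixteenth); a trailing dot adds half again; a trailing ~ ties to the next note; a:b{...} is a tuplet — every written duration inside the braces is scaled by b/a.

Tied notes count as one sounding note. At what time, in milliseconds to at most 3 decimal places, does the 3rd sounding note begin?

note 3 onset = 6/5b = 464.516ms

1. 0.0ms @ 0 + 232.258ms (3/5)
2. 232.258ms @ 3/5 + 232.258ms (3/5)
3. 464.516ms @ 6/5 + 232.258ms (3/5)
4. 696.774ms @ 9/5 + 232.258ms (3/5)
5. 929.032ms @ 12/5 + 232.258ms (3/5)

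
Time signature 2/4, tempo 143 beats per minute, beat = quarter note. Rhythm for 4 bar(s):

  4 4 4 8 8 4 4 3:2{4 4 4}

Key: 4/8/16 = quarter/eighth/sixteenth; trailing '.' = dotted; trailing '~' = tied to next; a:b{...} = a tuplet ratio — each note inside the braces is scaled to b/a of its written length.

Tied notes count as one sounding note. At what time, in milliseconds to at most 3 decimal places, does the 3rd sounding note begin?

note 3 onset = 2b = 839.161ms

1. 0.0ms @ 0 + 419.58ms (1)
2. 419.58ms @ 1 + 419.58ms (1)
3. 839.161ms @ 2 + 419.58ms (1)
4. 1258.741ms @ 3 + 209.79ms (1/2)
5. 1468.531ms @ 7/2 + 209.79ms (1/2)
6. 1678.322ms @ 4 + 419.58ms (1)
7. 2097.902ms @ 5 + 419.58ms (1)
8. 2517.483ms @ 6 + 279.72ms (2/3)
9. 2797.203ms @ 20/3 + 279.72ms (2/3)
10. 3076.923ms @ 22/3 + 279.72ms (2/3)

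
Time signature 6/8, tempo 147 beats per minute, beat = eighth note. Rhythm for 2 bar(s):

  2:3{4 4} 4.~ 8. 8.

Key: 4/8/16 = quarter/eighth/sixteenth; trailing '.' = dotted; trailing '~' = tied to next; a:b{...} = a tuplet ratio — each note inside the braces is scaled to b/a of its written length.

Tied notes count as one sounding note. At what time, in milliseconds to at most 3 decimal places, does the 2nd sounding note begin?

note 2 onset = 3b = 1224.49ms

1. 0.0ms @ 0 + 1224.49ms (3)
2. 1224.49ms @ 3 + 1224.49ms (3)
3. 2448.98ms @ 6 + 1836.735ms (9/2)
4. 4285.714ms @ 21/2 + 612.245ms (3/2)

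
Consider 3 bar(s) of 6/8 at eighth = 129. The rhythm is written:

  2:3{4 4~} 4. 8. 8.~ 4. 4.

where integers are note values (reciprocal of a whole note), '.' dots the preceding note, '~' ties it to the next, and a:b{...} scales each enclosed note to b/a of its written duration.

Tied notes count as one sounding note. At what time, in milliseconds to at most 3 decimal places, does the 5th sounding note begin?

note 5 onset = 15b = 6976.744ms

1. 0.0ms @ 0 + 1395.349ms (3)
2. 1395.349ms @ 3 + 2790.698ms (6)
3. 4186.047ms @ 9 + 697.674ms (3/2)
4. 4883.721ms @ 21/2 + 2093.023ms (9/2)
5. 6976.744ms @ 15 + 1395.349ms (3)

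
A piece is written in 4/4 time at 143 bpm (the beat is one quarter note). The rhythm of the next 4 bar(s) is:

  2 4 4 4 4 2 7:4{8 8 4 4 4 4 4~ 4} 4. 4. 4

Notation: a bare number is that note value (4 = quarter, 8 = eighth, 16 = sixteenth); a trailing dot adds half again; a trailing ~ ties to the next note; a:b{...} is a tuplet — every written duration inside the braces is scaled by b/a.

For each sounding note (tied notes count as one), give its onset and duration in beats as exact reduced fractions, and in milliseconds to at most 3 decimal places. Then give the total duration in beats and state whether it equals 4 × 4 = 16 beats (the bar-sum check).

1) 0.0ms=0b +839.161ms=2b
2) 839.161ms=2b +419.58ms=1b
3) 1258.741ms=3b +419.58ms=1b
4) 1678.322ms=4b +419.58ms=1b
5) 2097.902ms=5b +419.58ms=1b
6) 2517.483ms=6b +839.161ms=2b
7) 3356.643ms=8b +119.88ms=2/7b
8) 3476.523ms=58/7b +119.88ms=2/7b
9) 3596.404ms=60/7b +239.76ms=4/7b
10) 3836.164ms=64/7b +239.76ms=4/7b
11) 4075.924ms=68/7b +239.76ms=4/7b
12) 4315.684ms=72/7b +239.76ms=4/7b
13) 4555.445ms=76/7b +479.52ms=8/7b
14) 5034.965ms=12b +629.371ms=3/2b
15) 5664.336ms=27/2b +629.371ms=3/2b
16) 6293.706ms=15b +419.58ms=1b
Σ=16b of 16 (143bpm 4/4) — PASS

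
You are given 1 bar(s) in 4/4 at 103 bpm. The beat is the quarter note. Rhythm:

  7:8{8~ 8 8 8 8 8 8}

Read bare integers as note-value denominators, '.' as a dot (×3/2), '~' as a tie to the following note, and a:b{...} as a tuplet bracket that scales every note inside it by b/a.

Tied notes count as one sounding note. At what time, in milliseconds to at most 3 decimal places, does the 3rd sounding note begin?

note 3 onset = 12/7b = 998.613ms

1. 0.0ms @ 0 + 665.742ms (8/7)
2. 665.742ms @ 8/7 + 332.871ms (4/7)
3. 998.613ms @ 12/7 + 332.871ms (4/7)
4. 1331.484ms @ 16/7 + 332.871ms (4/7)
5. 1664.355ms @ 20/7 + 332.871ms (4/7)
6. 1997.226ms @ 24/7 + 332.871ms (4/7)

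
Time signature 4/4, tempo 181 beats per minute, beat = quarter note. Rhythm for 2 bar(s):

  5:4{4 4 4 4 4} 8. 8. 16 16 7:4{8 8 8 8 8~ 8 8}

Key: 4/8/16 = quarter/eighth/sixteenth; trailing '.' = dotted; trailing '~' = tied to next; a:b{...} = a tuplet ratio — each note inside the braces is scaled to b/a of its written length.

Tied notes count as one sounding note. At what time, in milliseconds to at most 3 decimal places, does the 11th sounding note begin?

note 11 onset = 44/7b = 2083.662ms

1. 0.0ms @ 0 + 265.193ms (4/5)
2. 265.193ms @ 4/5 + 265.193ms (4/5)
3. 530.387ms @ 8/5 + 265.193ms (4/5)
4. 795.58ms @ 12/5 + 265.193ms (4/5)
5. 1060.773ms @ 16/5 + 265.193ms (4/5)
6. 1325.967ms @ 4 + 248.619ms (3/4)
7. 1574.586ms @ 19/4 + 248.619ms (3/4)
8. 1823.204ms @ 11/2 + 82.873ms (1/4)
9. 1906.077ms @ 23/4 + 82.873ms (1/4)
10. 1988.95ms @ 6 + 94.712ms (2/7)
11. 2083.662ms @ 44/7 + 94.712ms (2/7)
12. 2178.374ms @ 46/7 + 94.712ms (2/7)
13. 2273.086ms @ 48/7 + 94.712ms (2/7)
14. 2367.798ms @ 50/7 + 189.424ms (4/7)
15. 2557.222ms @ 54/7 + 94.712ms (2/7)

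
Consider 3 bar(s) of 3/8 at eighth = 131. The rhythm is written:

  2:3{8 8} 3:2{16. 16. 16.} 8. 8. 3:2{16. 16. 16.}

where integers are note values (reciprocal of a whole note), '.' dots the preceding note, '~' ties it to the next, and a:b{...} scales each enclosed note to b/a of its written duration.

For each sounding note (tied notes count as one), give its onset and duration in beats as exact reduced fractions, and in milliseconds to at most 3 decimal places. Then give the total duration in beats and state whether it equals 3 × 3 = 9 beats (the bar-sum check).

1) 0.0ms=0b +687.023ms=3/2b
2) 687.023ms=3/2b +687.023ms=3/2b
3) 1374.046ms=3b +229.008ms=1/2b
4) 1603.053ms=7/2b +229.008ms=1/2b
5) 1832.061ms=4b +229.008ms=1/2b
6) 2061.069ms=9/2b +687.023ms=3/2b
7) 2748.092ms=6b +687.023ms=3/2b
8) 3435.115ms=15/2b +229.008ms=1/2b
9) 3664.122ms=8b +229.008ms=1/2b
10) 3893.13ms=17/2b +229.008ms=1/2b
Σ=9b of 9 (131bpm 3/8) — PASS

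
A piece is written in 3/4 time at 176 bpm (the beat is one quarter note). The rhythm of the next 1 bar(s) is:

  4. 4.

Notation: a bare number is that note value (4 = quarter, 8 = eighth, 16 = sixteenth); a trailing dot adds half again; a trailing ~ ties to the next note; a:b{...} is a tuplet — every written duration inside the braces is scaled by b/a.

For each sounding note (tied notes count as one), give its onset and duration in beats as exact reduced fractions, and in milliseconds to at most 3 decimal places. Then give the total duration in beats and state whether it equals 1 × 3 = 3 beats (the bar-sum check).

1) 0.0ms=0b +511.364ms=3/2b
2) 511.364ms=3/2b +511.364ms=3/2b
Σ=3b of 3 (176bpm 3/4) — PASS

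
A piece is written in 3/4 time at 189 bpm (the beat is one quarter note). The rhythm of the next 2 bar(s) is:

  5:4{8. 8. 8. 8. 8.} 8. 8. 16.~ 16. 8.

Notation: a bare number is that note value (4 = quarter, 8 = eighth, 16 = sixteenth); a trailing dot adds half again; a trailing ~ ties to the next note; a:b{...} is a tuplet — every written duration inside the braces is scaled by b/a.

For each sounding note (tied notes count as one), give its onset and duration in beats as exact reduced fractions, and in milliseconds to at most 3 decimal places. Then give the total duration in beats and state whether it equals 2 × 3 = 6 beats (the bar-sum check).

1) 0.0ms=0b +190.476ms=3/5b
2) 190.476ms=3/5b +190.476ms=3/5b
3) 380.952ms=6/5b +190.476ms=3/5b
4) 571.429ms=9/5b +190.476ms=3/5b
5) 761.905ms=12/5b +190.476ms=3/5b
6) 952.381ms=3b +238.095ms=3/4b
7) 1190.476ms=15/4b +238.095ms=3/4b
8) 1428.571ms=9/2b +238.095ms=3/4b
9) 1666.667ms=21/4b +238.095ms=3/4b
Σ=6b of 6 (189bpm 3/4) — PASS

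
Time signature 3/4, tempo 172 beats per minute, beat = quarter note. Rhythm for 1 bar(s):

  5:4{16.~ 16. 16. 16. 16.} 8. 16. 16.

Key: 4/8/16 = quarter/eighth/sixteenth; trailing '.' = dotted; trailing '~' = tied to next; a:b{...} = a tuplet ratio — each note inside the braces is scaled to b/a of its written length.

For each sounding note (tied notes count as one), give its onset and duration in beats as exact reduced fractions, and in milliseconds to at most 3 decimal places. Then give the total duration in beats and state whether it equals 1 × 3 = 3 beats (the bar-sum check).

1) 0.0ms=0b +209.302ms=3/5b
2) 209.302ms=3/5b +104.651ms=3/10b
3) 313.953ms=9/10b +104.651ms=3/10b
4) 418.605ms=6/5b +104.651ms=3/10b
5) 523.256ms=3/2b +261.628ms=3/4b
6) 784.884ms=9/4b +130.814ms=3/8b
7) 915.698ms=21/8b +130.814ms=3/8b
Σ=3b of 3 (172bpm 3/4) — PASS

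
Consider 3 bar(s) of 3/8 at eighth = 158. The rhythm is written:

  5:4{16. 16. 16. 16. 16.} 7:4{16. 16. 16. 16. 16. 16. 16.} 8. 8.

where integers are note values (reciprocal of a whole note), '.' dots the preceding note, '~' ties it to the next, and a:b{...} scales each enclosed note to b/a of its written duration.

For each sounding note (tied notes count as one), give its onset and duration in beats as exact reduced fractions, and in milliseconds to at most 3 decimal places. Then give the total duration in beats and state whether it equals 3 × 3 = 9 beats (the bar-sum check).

1) 0.0ms=0b +227.848ms=3/5b
2) 227.848ms=3/5b +227.848ms=3/5b
3) 455.696ms=6/5b +227.848ms=3/5b
4) 683.544ms=9/5b +227.848ms=3/5b
5) 911.392ms=12/5b +227.848ms=3/5b
6) 1139.241ms=3b +162.749ms=3/7b
7) 1301.989ms=24/7b +162.749ms=3/7b
8) 1464.738ms=27/7b +162.749ms=3/7b
9) 1627.486ms=30/7b +162.749ms=3/7b
10) 1790.235ms=33/7b +162.749ms=3/7b
11) 1952.984ms=36/7b +162.749ms=3/7b
12) 2115.732ms=39/7b +162.749ms=3/7b
13) 2278.481ms=6b +569.62ms=3/2b
14) 2848.101ms=15/2b +569.62ms=3/2b
Σ=9b of 9 (158bpm 3/8) — PASS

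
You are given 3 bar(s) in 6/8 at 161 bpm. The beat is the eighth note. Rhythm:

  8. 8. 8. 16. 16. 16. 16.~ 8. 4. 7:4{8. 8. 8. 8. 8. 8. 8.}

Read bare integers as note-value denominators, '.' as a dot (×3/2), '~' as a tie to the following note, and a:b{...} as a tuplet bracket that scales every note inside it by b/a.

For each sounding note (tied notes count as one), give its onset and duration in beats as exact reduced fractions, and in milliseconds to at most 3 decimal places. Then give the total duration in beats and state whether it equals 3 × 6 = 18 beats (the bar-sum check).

1) 0.0ms=0b +559.006ms=3/2b
2) 559.006ms=3/2b +559.006ms=3/2b
3) 1118.012ms=3b +559.006ms=3/2b
4) 1677.019ms=9/2b +279.503ms=3/4b
5) 1956.522ms=21/4b +279.503ms=3/4b
6) 2236.025ms=6b +279.503ms=3/4b
7) 2515.528ms=27/4b +838.509ms=9/4b
8) 3354.037ms=9b +1118.012ms=3b
9) 4472.05ms=12b +319.432ms=6/7b
10) 4791.482ms=90/7b +319.432ms=6/7b
11) 5110.914ms=96/7b +319.432ms=6/7b
12) 5430.346ms=102/7b +319.432ms=6/7b
13) 5749.778ms=108/7b +319.432ms=6/7b
14) 6069.21ms=114/7b +319.432ms=6/7b
15) 6388.642ms=120/7b +319.432ms=6/7b
Σ=18b of 18 (161bpm 6/8) — PASS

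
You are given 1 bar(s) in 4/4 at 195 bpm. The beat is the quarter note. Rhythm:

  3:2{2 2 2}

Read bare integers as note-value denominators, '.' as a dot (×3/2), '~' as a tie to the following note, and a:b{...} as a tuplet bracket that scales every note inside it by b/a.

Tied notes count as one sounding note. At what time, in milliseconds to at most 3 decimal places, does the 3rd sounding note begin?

note 3 onset = 8/3b = 820.513ms

1. 0.0ms @ 0 + 410.256ms (4/3)
2. 410.256ms @ 4/3 + 410.256ms (4/3)
3. 820.513ms @ 8/3 + 410.256ms (4/3)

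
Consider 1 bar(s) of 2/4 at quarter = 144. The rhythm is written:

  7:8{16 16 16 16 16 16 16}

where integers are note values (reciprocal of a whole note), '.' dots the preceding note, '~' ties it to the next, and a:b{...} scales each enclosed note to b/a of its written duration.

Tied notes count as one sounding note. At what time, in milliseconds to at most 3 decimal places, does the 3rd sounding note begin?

1. 0.0ms @ 0 + 119.048ms (2/7)
2. 119.048ms @ 2/7 + 119.048ms (2/7)
3. 238.095ms @ 4/7 + 119.048ms (2/7)
4. 357.143ms @ 6/7 + 119.048ms (2/7)
5. 476.19ms @ 8/7 + 119.048ms (2/7)
6. 595.238ms @ 10/7 + 119.048ms (2/7)
7. 714.286ms @ 12/7 + 119.048ms (2/7)

note 3 onset = 4/7b = 238.095ms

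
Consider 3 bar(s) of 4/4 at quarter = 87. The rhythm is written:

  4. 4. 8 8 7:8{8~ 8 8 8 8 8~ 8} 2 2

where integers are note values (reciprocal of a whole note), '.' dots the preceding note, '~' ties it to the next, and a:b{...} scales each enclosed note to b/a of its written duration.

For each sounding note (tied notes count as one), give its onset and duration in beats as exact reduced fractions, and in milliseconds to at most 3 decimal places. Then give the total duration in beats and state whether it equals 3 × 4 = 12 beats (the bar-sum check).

1) 0.0ms=0b +1034.483ms=3/2b
2) 1034.483ms=3/2b +1034.483ms=3/2b
3) 2068.966ms=3b +344.828ms=1/2b
4) 2413.793ms=7/2b +344.828ms=1/2b
5) 2758.621ms=4b +788.177ms=8/7b
6) 3546.798ms=36/7b +394.089ms=4/7b
7) 3940.887ms=40/7b +394.089ms=4/7b
8) 4334.975ms=44/7b +394.089ms=4/7b
9) 4729.064ms=48/7b +788.177ms=8/7b
10) 5517.241ms=8b +1379.31ms=2b
11) 6896.552ms=10b +1379.31ms=2b
Σ=12b of 12 (87bpm 4/4) — PASS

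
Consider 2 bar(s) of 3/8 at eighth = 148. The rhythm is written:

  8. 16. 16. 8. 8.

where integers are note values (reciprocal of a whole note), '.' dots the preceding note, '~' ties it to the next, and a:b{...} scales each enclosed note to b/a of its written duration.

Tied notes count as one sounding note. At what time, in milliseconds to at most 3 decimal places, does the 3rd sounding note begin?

note 3 onset = 9/4b = 912.162ms

1. 0.0ms @ 0 + 608.108ms (3/2)
2. 608.108ms @ 3/2 + 304.054ms (3/4)
3. 912.162ms @ 9/4 + 304.054ms (3/4)
4. 1216.216ms @ 3 + 608.108ms (3/2)
5. 1824.324ms @ 9/2 + 608.108ms (3/2)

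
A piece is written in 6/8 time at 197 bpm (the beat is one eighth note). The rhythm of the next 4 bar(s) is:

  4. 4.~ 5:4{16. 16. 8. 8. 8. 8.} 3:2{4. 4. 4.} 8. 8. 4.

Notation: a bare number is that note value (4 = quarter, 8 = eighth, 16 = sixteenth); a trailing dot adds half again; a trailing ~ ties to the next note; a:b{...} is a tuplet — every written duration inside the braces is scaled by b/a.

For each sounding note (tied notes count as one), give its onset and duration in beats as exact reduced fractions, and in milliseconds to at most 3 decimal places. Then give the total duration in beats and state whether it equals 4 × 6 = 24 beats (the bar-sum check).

1) 0.0ms=0b +913.706ms=3b
2) 913.706ms=3b +1096.447ms=18/5b
3) 2010.152ms=33/5b +182.741ms=3/5b
4) 2192.893ms=36/5b +365.482ms=6/5b
5) 2558.376ms=42/5b +365.482ms=6/5b
6) 2923.858ms=48/5b +365.482ms=6/5b
7) 3289.34ms=54/5b +365.482ms=6/5b
8) 3654.822ms=12b +609.137ms=2b
9) 4263.959ms=14b +609.137ms=2b
10) 4873.096ms=16b +609.137ms=2b
11) 5482.234ms=18b +456.853ms=3/2b
12) 5939.086ms=39/2b +456.853ms=3/2b
13) 6395.939ms=21b +913.706ms=3b
Σ=24b of 24 (197bpm 6/8) — PASS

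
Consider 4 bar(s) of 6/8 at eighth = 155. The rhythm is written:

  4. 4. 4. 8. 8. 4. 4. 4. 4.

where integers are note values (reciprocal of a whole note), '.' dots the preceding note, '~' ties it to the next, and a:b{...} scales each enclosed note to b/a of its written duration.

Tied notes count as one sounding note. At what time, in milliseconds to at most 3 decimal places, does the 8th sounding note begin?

1. 0.0ms @ 0 + 1161.29ms (3)
2. 1161.29ms @ 3 + 1161.29ms (3)
3. 2322.581ms @ 6 + 1161.29ms (3)
4. 3483.871ms @ 9 + 580.645ms (3/2)
5. 4064.516ms @ 21/2 + 580.645ms (3/2)
6. 4645.161ms @ 12 + 1161.29ms (3)
7. 5806.452ms @ 15 + 1161.29ms (3)
8. 6967.742ms @ 18 + 1161.29ms (3)
9. 8129.032ms @ 21 + 1161.29ms (3)

note 8 onset = 18b = 6967.742ms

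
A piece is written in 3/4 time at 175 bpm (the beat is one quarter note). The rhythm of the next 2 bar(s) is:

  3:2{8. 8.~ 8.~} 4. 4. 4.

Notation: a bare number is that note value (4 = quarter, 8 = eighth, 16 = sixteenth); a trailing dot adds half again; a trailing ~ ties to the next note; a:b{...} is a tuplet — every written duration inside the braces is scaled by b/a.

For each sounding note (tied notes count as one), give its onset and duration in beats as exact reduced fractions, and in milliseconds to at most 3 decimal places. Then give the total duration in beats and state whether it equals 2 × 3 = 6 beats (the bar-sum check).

1) 0.0ms=0b +171.429ms=1/2b
2) 171.429ms=1/2b +857.143ms=5/2b
3) 1028.571ms=3b +514.286ms=3/2b
4) 1542.857ms=9/2b +514.286ms=3/2b
Σ=6b of 6 (175bpm 3/4) — PASS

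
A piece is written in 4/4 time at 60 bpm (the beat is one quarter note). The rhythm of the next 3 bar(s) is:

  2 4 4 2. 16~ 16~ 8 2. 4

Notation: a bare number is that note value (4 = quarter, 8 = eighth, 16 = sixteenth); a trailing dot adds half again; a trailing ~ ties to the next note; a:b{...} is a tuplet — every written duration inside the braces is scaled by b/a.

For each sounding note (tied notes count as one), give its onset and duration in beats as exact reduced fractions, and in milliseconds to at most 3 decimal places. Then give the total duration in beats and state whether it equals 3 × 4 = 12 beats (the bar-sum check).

1) 0.0ms=0b +2000.0ms=2b
2) 2000.0ms=2b +1000.0ms=1b
3) 3000.0ms=3b +1000.0ms=1b
4) 4000.0ms=4b +3000.0ms=3b
5) 7000.0ms=7b +1000.0ms=1b
6) 8000.0ms=8b +3000.0ms=3b
7) 11000.0ms=11b +1000.0ms=1b
Σ=12b of 12 (60bpm 4/4) — PASS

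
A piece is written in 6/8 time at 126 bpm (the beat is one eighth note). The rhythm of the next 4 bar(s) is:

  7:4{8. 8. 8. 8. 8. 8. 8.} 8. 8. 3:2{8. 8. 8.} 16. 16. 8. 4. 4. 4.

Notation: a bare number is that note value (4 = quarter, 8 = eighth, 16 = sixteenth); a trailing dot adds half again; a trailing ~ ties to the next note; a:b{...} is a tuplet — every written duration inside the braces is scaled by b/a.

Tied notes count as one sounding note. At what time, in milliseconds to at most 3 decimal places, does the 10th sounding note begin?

note 10 onset = 9b = 4285.714ms

1. 0.0ms @ 0 + 408.163ms (6/7)
2. 408.163ms @ 6/7 + 408.163ms (6/7)
3. 816.327ms @ 12/7 + 408.163ms (6/7)
4. 1224.49ms @ 18/7 + 408.163ms (6/7)
5. 1632.653ms @ 24/7 + 408.163ms (6/7)
6. 2040.816ms @ 30/7 + 408.163ms (6/7)
7. 2448.98ms @ 36/7 + 408.163ms (6/7)
8. 2857.143ms @ 6 + 714.286ms (3/2)
9. 3571.429ms @ 15/2 + 714.286ms (3/2)
10. 4285.714ms @ 9 + 476.19ms (1)
11. 4761.905ms @ 10 + 476.19ms (1)
12. 5238.095ms @ 11 + 476.19ms (1)
13. 5714.286ms @ 12 + 357.143ms (3/4)
14. 6071.429ms @ 51/4 + 357.143ms (3/4)
15. 6428.571ms @ 27/2 + 714.286ms (3/2)
16. 7142.857ms @ 15 + 1428.571ms (3)
17. 8571.429ms @ 18 + 1428.571ms (3)
18. 10000.0ms @ 21 + 1428.571ms (3)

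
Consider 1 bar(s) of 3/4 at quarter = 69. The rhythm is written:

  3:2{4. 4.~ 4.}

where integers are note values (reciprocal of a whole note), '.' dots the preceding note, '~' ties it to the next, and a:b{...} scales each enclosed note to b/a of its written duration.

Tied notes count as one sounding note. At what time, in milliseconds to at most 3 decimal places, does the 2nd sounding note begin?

note 2 onset = 1b = 869.565ms

1. 0.0ms @ 0 + 869.565ms (1)
2. 869.565ms @ 1 + 1739.13ms (2)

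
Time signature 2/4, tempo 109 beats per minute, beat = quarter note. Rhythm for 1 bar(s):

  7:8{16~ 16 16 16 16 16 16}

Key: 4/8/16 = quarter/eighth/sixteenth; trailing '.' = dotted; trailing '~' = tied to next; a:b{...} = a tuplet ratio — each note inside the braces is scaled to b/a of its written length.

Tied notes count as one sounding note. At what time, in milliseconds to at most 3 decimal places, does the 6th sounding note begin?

note 6 onset = 12/7b = 943.644ms

1. 0.0ms @ 0 + 314.548ms (4/7)
2. 314.548ms @ 4/7 + 157.274ms (2/7)
3. 471.822ms @ 6/7 + 157.274ms (2/7)
4. 629.096ms @ 8/7 + 157.274ms (2/7)
5. 786.37ms @ 10/7 + 157.274ms (2/7)
6. 943.644ms @ 12/7 + 157.274ms (2/7)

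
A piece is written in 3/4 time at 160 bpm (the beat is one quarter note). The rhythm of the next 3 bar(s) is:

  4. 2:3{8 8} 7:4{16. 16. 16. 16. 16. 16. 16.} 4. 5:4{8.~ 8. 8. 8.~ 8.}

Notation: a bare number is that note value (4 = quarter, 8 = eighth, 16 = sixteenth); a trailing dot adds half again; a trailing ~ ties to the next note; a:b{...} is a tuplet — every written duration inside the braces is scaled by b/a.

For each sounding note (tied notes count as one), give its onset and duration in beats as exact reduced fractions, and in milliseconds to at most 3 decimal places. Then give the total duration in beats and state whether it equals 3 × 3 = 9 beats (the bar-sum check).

1) 0.0ms=0b +562.5ms=3/2b
2) 562.5ms=3/2b +281.25ms=3/4b
3) 843.75ms=9/4b +281.25ms=3/4b
4) 1125.0ms=3b +80.357ms=3/14b
5) 1205.357ms=45/14b +80.357ms=3/14b
6) 1285.714ms=24/7b +80.357ms=3/14b
7) 1366.071ms=51/14b +80.357ms=3/14b
8) 1446.429ms=27/7b +80.357ms=3/14b
9) 1526.786ms=57/14b +80.357ms=3/14b
10) 1607.143ms=30/7b +80.357ms=3/14b
11) 1687.5ms=9/2b +562.5ms=3/2b
12) 2250.0ms=6b +450.0ms=6/5b
13) 2700.0ms=36/5b +225.0ms=3/5b
14) 2925.0ms=39/5b +450.0ms=6/5b
Σ=9b of 9 (160bpm 3/4) — PASS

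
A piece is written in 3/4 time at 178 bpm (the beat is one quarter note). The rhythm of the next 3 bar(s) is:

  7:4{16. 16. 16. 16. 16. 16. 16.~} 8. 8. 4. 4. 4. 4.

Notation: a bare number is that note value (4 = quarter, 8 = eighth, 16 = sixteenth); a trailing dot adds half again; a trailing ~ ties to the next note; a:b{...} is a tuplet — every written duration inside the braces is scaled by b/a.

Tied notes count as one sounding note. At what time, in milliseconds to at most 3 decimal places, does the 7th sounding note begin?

1. 0.0ms @ 0 + 72.231ms (3/14)
2. 72.231ms @ 3/14 + 72.231ms (3/14)
3. 144.462ms @ 3/7 + 72.231ms (3/14)
4. 216.693ms @ 9/14 + 72.231ms (3/14)
5. 288.925ms @ 6/7 + 72.231ms (3/14)
6. 361.156ms @ 15/14 + 72.231ms (3/14)
7. 433.387ms @ 9/7 + 325.04ms (27/28)
8. 758.427ms @ 9/4 + 252.809ms (3/4)
9. 1011.236ms @ 3 + 505.618ms (3/2)
10. 1516.854ms @ 9/2 + 505.618ms (3/2)
11. 2022.472ms @ 6 + 505.618ms (3/2)
12. 2528.09ms @ 15/2 + 505.618ms (3/2)

note 7 onset = 9/7b = 433.387ms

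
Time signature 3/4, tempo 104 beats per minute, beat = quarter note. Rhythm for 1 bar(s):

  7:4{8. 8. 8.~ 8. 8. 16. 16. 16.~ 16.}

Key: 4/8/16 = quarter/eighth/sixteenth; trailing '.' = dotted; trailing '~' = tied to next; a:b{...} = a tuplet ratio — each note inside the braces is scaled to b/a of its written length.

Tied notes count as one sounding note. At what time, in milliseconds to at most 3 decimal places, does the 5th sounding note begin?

note 5 onset = 15/7b = 1236.264ms

1. 0.0ms @ 0 + 247.253ms (3/7)
2. 247.253ms @ 3/7 + 247.253ms (3/7)
3. 494.505ms @ 6/7 + 494.505ms (6/7)
4. 989.011ms @ 12/7 + 247.253ms (3/7)
5. 1236.264ms @ 15/7 + 123.626ms (3/14)
6. 1359.89ms @ 33/14 + 123.626ms (3/14)
7. 1483.516ms @ 18/7 + 247.253ms (3/7)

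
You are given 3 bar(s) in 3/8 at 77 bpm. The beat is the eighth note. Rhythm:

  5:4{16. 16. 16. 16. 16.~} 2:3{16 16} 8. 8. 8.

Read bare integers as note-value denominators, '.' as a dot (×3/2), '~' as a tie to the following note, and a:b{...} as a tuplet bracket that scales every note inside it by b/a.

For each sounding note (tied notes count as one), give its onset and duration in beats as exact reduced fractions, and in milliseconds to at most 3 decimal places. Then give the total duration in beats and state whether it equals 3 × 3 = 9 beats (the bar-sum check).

1) 0.0ms=0b +467.532ms=3/5b
2) 467.532ms=3/5b +467.532ms=3/5b
3) 935.065ms=6/5b +467.532ms=3/5b
4) 1402.597ms=9/5b +467.532ms=3/5b
5) 1870.13ms=12/5b +1051.948ms=27/20b
6) 2922.078ms=15/4b +584.416ms=3/4b
7) 3506.494ms=9/2b +1168.831ms=3/2b
8) 4675.325ms=6b +1168.831ms=3/2b
9) 5844.156ms=15/2b +1168.831ms=3/2b
Σ=9b of 9 (77bpm 3/8) — PASS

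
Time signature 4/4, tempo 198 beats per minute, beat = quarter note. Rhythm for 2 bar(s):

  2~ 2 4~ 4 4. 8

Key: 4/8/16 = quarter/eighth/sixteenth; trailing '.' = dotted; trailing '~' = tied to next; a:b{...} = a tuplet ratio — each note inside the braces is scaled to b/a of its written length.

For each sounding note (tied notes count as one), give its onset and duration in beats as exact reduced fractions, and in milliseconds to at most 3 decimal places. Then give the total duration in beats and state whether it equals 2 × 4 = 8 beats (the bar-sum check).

1) 0.0ms=0b +1212.121ms=4b
2) 1212.121ms=4b +606.061ms=2b
3) 1818.182ms=6b +454.545ms=3/2b
4) 2272.727ms=15/2b +151.515ms=1/2b
Σ=8b of 8 (198bpm 4/4) — PASS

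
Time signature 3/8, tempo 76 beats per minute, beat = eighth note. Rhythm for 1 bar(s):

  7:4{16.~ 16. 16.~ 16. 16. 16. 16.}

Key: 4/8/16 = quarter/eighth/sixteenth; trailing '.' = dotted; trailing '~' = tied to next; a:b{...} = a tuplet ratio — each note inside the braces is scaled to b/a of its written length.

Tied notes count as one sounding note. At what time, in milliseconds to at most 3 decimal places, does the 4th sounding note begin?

note 4 onset = 15/7b = 1691.729ms

1. 0.0ms @ 0 + 676.692ms (6/7)
2. 676.692ms @ 6/7 + 676.692ms (6/7)
3. 1353.383ms @ 12/7 + 338.346ms (3/7)
4. 1691.729ms @ 15/7 + 338.346ms (3/7)
5. 2030.075ms @ 18/7 + 338.346ms (3/7)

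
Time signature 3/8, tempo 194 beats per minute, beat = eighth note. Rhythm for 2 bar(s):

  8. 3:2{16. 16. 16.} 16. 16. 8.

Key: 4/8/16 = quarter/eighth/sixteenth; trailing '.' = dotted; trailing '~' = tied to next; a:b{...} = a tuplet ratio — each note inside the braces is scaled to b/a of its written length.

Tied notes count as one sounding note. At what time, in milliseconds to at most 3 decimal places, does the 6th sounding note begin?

note 6 onset = 15/4b = 1159.794ms

1. 0.0ms @ 0 + 463.918ms (3/2)
2. 463.918ms @ 3/2 + 154.639ms (1/2)
3. 618.557ms @ 2 + 154.639ms (1/2)
4. 773.196ms @ 5/2 + 154.639ms (1/2)
5. 927.835ms @ 3 + 231.959ms (3/4)
6. 1159.794ms @ 15/4 + 231.959ms (3/4)
7. 1391.753ms @ 9/2 + 463.918ms (3/2)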